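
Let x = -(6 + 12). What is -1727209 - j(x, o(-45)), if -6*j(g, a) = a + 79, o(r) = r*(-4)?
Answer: -10362995/6 ≈ -1.7272e+6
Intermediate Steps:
o(r) = -4*r
x = -18 (x = -1*18 = -18)
j(g, a) = -79/6 - a/6 (j(g, a) = -(a + 79)/6 = -(79 + a)/6 = -79/6 - a/6)
-1727209 - j(x, o(-45)) = -1727209 - (-79/6 - (-2)*(-45)/3) = -1727209 - (-79/6 - ⅙*180) = -1727209 - (-79/6 - 30) = -1727209 - 1*(-259/6) = -1727209 + 259/6 = -10362995/6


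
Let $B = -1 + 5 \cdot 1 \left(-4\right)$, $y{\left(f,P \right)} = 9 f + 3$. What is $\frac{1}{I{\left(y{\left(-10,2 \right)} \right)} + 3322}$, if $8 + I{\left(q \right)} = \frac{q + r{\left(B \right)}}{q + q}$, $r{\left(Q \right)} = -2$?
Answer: $\frac{174}{576725} \approx 0.0003017$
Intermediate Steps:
$y{\left(f,P \right)} = 3 + 9 f$
$B = -21$ ($B = -1 + 5 \left(-4\right) = -1 - 20 = -21$)
$I{\left(q \right)} = -8 + \frac{-2 + q}{2 q}$ ($I{\left(q \right)} = -8 + \frac{q - 2}{q + q} = -8 + \frac{-2 + q}{2 q}$)
$\frac{1}{I{\left(y{\left(-10,2 \right)} \right)} + 3322} = \frac{1}{\left(- \frac{15}{2} - \frac{1}{3 + 9 \left(-10\right)}\right) + 3322} = \frac{1}{\left(- \frac{15}{2} - \frac{1}{3 - 90}\right) + 3322} = \frac{1}{\left(- \frac{15}{2} - \frac{1}{-87}\right) + 3322} = \frac{1}{\left(- \frac{15}{2} - - \frac{1}{87}\right) + 3322} = \frac{1}{\left(- \frac{15}{2} + \frac{1}{87}\right) + 3322} = \frac{1}{- \frac{1303}{174} + 3322} = \frac{1}{\frac{576725}{174}} = \frac{174}{576725}$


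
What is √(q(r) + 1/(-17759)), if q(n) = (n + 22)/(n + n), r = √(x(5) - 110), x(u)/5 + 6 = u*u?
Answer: √(141905953350 - 208152173460*I*√15)/532770 ≈ 1.3007 - 1.0918*I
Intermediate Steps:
x(u) = -30 + 5*u² (x(u) = -30 + 5*(u*u) = -30 + 5*u²)
r = I*√15 (r = √((-30 + 5*5²) - 110) = √((-30 + 5*25) - 110) = √((-30 + 125) - 110) = √(95 - 110) = √(-15) = I*√15 ≈ 3.873*I)
q(n) = (22 + n)/(2*n) (q(n) = (22 + n)/((2*n)) = (22 + n)*(1/(2*n)) = (22 + n)/(2*n))
√(q(r) + 1/(-17759)) = √((22 + I*√15)/(2*((I*√15))) + 1/(-17759)) = √((-I*√15/15)*(22 + I*√15)/2 - 1/17759) = √(-I*√15*(22 + I*√15)/30 - 1/17759) = √(-1/17759 - I*√15*(22 + I*√15)/30)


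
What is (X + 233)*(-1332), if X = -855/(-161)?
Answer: -51106176/161 ≈ -3.1743e+5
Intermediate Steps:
X = 855/161 (X = -855*(-1/161) = 855/161 ≈ 5.3106)
(X + 233)*(-1332) = (855/161 + 233)*(-1332) = (38368/161)*(-1332) = -51106176/161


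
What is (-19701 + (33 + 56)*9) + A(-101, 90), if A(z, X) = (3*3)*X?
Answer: -18090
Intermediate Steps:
A(z, X) = 9*X
(-19701 + (33 + 56)*9) + A(-101, 90) = (-19701 + (33 + 56)*9) + 9*90 = (-19701 + 89*9) + 810 = (-19701 + 801) + 810 = -18900 + 810 = -18090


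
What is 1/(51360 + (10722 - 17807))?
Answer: 1/44275 ≈ 2.2586e-5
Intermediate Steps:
1/(51360 + (10722 - 17807)) = 1/(51360 - 7085) = 1/44275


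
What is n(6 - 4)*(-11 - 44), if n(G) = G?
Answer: -110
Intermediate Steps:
n(6 - 4)*(-11 - 44) = (6 - 4)*(-11 - 44) = 2*(-55) = -110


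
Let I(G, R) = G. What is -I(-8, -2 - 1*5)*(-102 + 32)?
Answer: -560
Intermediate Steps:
-I(-8, -2 - 1*5)*(-102 + 32) = -(-8)*(-102 + 32) = -(-8)*(-70) = -1*560 = -560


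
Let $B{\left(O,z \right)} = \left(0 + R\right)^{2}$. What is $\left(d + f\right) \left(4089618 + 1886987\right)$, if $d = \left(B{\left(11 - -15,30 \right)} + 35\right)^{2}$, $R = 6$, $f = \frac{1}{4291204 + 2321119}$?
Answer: $\frac{199216502473891620}{6612323} \approx 3.0128 \cdot 10^{10}$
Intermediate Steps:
$f = \frac{1}{6612323} \approx 1.5123 \cdot 10^{-7}$
$B{\left(O,z \right)} = 36$ ($B{\left(O,z \right)} = \left(0 + 6\right)^{2} = 6^{2} = 36$)
$d = 5041$ ($d = \left(36 + 35\right)^{2} = 71^{2} = 5041$)
$\left(d + f\right) \left(4089618 + 1886987\right) = \left(5041 + \frac{1}{6612323}\right) \left(4089618 + 1886987\right) = \frac{33332720244}{6612323} \cdot 5976605 = \frac{199216502473891620}{6612323}$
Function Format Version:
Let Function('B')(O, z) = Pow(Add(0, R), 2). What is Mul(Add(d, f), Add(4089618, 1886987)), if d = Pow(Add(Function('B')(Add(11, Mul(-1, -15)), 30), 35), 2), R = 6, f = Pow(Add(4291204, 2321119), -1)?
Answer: Rational(199216502473891620, 6612323) ≈ 3.0128e+10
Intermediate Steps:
f = Rational(1, 6612323) (f = Pow(6612323, -1) = Rational(1, 6612323) ≈ 1.5123e-7)
Function('B')(O, z) = 36 (Function('B')(O, z) = Pow(Add(0, 6), 2) = Pow(6, 2) = 36)
d = 5041 (d = Pow(Add(36, 35), 2) = Pow(71, 2) = 5041)
Mul(Add(d, f), Add(4089618, 1886987)) = Mul(Add(5041, Rational(1, 6612323)), Add(4089618, 1886987)) = Mul(Rational(33332720244, 6612323), 5976605) = Rational(199216502473891620, 6612323)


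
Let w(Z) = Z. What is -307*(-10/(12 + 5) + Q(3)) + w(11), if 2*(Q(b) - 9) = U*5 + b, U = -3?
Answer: -12400/17 ≈ -729.41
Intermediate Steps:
Q(b) = 3/2 + b/2 (Q(b) = 9 + (-3*5 + b)/2 = 9 + (-15 + b)/2 = 9 + (-15/2 + b/2) = 3/2 + b/2)
-307*(-10/(12 + 5) + Q(3)) + w(11) = -307*(-10/(12 + 5) + (3/2 + (½)*3)) + 11 = -307*(-10/17 + (3/2 + 3/2)) + 11 = -307*(-10*1/17 + 3) + 11 = -307*(-10/17 + 3) + 11 = -307*41/17 + 11 = -12587/17 + 11 = -12400/17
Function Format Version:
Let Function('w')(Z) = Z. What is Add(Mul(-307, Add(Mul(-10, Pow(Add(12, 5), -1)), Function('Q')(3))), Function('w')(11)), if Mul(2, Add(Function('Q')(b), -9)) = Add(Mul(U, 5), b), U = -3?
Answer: Rational(-12400, 17) ≈ -729.41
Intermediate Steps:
Function('Q')(b) = Add(Rational(3, 2), Mul(Rational(1, 2), b)) (Function('Q')(b) = Add(9, Mul(Rational(1, 2), Add(Mul(-3, 5), b))) = Add(9, Mul(Rational(1, 2), Add(-15, b))) = Add(9, Add(Rational(-15, 2), Mul(Rational(1, 2), b))) = Add(Rational(3, 2), Mul(Rational(1, 2), b)))
Add(Mul(-307, Add(Mul(-10, Pow(Add(12, 5), -1)), Function('Q')(3))), Function('w')(11)) = Add(Mul(-307, Add(Mul(-10, Pow(Add(12, 5), -1)), Add(Rational(3, 2), Mul(Rational(1, 2), 3)))), 11) = Add(Mul(-307, Add(Mul(-10, Pow(17, -1)), Add(Rational(3, 2), Rational(3, 2)))), 11) = Add(Mul(-307, Add(Mul(-10, Rational(1, 17)), 3)), 11) = Add(Mul(-307, Add(Rational(-10, 17), 3)), 11) = Add(Mul(-307, Rational(41, 17)), 11) = Add(Rational(-12587, 17), 11) = Rational(-12400, 17)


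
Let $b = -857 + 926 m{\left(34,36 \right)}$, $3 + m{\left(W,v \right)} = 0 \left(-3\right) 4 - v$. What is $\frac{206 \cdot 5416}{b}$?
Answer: $- \frac{1115696}{36971} \approx -30.178$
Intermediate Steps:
$m{\left(W,v \right)} = -3 - v$ ($m{\left(W,v \right)} = -3 - \left(v - 0 \left(-3\right) 4\right) = -3 + \left(0 \cdot 4 - v\right) = -3 + \left(0 - v\right) = -3 - v$)
$b = -36971$ ($b = -857 + 926 \left(-3 - 36\right) = -857 + 926 \left(-39\right) = -857 - 36114 = -36971$)
$\frac{206 \cdot 5416}{b} = \frac{206 \cdot 5416}{-36971} = 1115696 \left(- \frac{1}{36971}\right) = - \frac{1115696}{36971}$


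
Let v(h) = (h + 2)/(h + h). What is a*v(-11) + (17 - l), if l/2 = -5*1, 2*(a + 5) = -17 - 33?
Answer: 162/11 ≈ 14.727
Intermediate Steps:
a = -30 (a = -5 + (-17 - 33)/2 = -5 + (½)*(-50) = -5 - 25 = -30)
l = -10 (l = 2*(-5*1) = 2*(-5) = -10)
v(h) = (2 + h)/(2*h) (v(h) = (2 + h)/((2*h)) = (2 + h)*(1/(2*h)) = (2 + h)/(2*h))
a*v(-11) + (17 - l) = -15*(2 - 11)/(-11) + (17 - 1*(-10)) = -15*(-1)*(-9)/11 + (17 + 10) = -30*9/22 + 27 = -135/11 + 27 = 162/11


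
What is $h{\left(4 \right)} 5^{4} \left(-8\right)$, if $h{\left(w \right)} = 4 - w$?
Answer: $0$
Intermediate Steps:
$h{\left(4 \right)} 5^{4} \left(-8\right) = \left(4 - 4\right) 5^{4} \left(-8\right) = \left(4 - 4\right) 625 \left(-8\right) = 0 \cdot 625 \left(-8\right) = 0 \left(-8\right) = 0$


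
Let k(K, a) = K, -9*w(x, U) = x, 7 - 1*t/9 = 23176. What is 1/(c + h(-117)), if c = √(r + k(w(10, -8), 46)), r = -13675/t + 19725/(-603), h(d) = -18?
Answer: -125738163/2499094699 - 3*I*√732099634376190/4998189398 ≈ -0.050313 - 0.01624*I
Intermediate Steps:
t = -208521 (t = 63 - 9*23176 = 63 - 208584 = -208521)
w(x, U) = -x/9
r = -456092300/13970907 (r = -13675/(-208521) + 19725/(-603) = -13675*(-1/208521) + 19725*(-1/603) = 13675/208521 - 6575/201 = -456092300/13970907 ≈ -32.646)
c = I*√732099634376190/4656969 (c = √(-456092300/13970907 - ⅑*10) = √(-456092300/13970907 - 10/9) = √(-471615530/13970907) = I*√732099634376190/4656969 ≈ 5.8101*I)
1/(c + h(-117)) = 1/(I*√732099634376190/4656969 - 18) = 1/(-18 + I*√732099634376190/4656969)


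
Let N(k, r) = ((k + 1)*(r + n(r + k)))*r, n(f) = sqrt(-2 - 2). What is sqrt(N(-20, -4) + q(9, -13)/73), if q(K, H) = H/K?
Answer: sqrt(-14581093 + 7290072*I)/219 ≈ 4.2356 + 17.943*I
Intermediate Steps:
n(f) = 2*I (n(f) = sqrt(-4) = 2*I)
N(k, r) = r*(1 + k)*(r + 2*I) (N(k, r) = ((k + 1)*(r + 2*I))*r = ((1 + k)*(r + 2*I))*r = r*(1 + k)*(r + 2*I))
sqrt(N(-20, -4) + q(9, -13)/73) = sqrt(-4*(-4 + 2*I - 20*(-4) + 2*I*(-20)) - 13/9/73) = sqrt(-4*(-4 + 2*I + 80 - 40*I) - 13*1/9*(1/73)) = sqrt(-4*(76 - 38*I) - 13/9*1/73) = sqrt((-304 + 152*I) - 13/657) = sqrt(-199741/657 + 152*I)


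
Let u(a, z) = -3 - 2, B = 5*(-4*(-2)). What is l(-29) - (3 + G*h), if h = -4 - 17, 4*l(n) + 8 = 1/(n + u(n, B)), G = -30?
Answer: -86361/136 ≈ -635.01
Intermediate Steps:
B = 40 (B = 5*8 = 40)
u(a, z) = -5
l(n) = -2 + 1/(4*(-5 + n)) (l(n) = -2 + 1/(4*(n - 5)) = -2 + 1/(4*(-5 + n)))
h = -21
l(-29) - (3 + G*h) = (41 - 8*(-29))/(4*(-5 - 29)) - (3 - 30*(-21)) = (¼)*(41 + 232)/(-34) - (3 + 630) = (¼)*(-1/34)*273 - 1*633 = -273/136 - 633 = -86361/136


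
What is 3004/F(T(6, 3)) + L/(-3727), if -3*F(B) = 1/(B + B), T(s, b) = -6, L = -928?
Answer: 403053616/3727 ≈ 1.0814e+5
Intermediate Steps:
F(B) = -1/(6*B) (F(B) = -1/(3*(B + B)) = -1/(2*B)/3 = -1/(6*B))
3004/F(T(6, 3)) + L/(-3727) = 3004/((-⅙/(-6))) - 928/(-3727) = 3004/((-⅙*(-⅙))) - 928*(-1/3727) = 3004/(1/36) + 928/3727 = 3004*36 + 928/3727 = 108144 + 928/3727 = 403053616/3727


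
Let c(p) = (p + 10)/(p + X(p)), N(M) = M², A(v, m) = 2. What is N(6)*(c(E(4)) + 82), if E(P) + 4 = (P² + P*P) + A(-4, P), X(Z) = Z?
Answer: 2976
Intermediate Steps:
E(P) = -2 + 2*P² (E(P) = -4 + ((P² + P*P) + 2) = -4 + ((P² + P²) + 2) = -4 + (2*P² + 2) = -4 + (2 + 2*P²) = -2 + 2*P²)
c(p) = (10 + p)/(2*p) (c(p) = (p + 10)/(p + p) = (10 + p)/((2*p)) = (10 + p)*(1/(2*p)) = (10 + p)/(2*p))
N(6)*(c(E(4)) + 82) = 6²*((10 + (-2 + 2*4²))/(2*(-2 + 2*4²)) + 82) = 36*((10 + (-2 + 2*16))/(2*(-2 + 2*16)) + 82) = 36*((10 + (-2 + 32))/(2*(-2 + 32)) + 82) = 36*((½)*(10 + 30)/30 + 82) = 36*((½)*(1/30)*40 + 82) = 36*(⅔ + 82) = 36*(248/3) = 2976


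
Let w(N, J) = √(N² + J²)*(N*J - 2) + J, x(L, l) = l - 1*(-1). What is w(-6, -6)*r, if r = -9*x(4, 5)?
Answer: 324 - 11016*√2 ≈ -15255.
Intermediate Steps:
x(L, l) = 1 + l (x(L, l) = l + 1 = 1 + l)
w(N, J) = J + √(J² + N²)*(-2 + J*N) (w(N, J) = √(J² + N²)*(J*N - 2) + J = √(J² + N²)*(-2 + J*N) + J = J + √(J² + N²)*(-2 + J*N))
r = -54 (r = -9*(1 + 5) = -9*6 = -54)
w(-6, -6)*r = (-6 - 2*√((-6)² + (-6)²) - 6*(-6)*√((-6)² + (-6)²))*(-54) = (-6 - 2*√(36 + 36) - 6*(-6)*√(36 + 36))*(-54) = (-6 - 12*√2 - 6*(-6)*√72)*(-54) = (-6 - 12*√2 - 6*(-6)*6*√2)*(-54) = (-6 - 12*√2 + 216*√2)*(-54) = (-6 + 204*√2)*(-54) = 324 - 11016*√2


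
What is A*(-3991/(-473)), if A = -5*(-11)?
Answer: 19955/43 ≈ 464.07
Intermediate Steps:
A = 55
A*(-3991/(-473)) = 55*(-3991/(-473)) = 55*(-3991*(-1/473)) = 55*(3991/473) = 19955/43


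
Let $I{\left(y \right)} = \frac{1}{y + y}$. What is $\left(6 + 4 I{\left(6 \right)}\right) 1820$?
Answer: $\frac{34580}{3} \approx 11527.0$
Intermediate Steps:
$I{\left(y \right)} = \frac{1}{2 y}$
$\left(6 + 4 I{\left(6 \right)}\right) 1820 = \left(6 + 4 \frac{1}{2 \cdot 6}\right) 1820 = \left(6 + 4 \cdot \frac{1}{2} \cdot \frac{1}{6}\right) 1820 = \left(6 + 4 \cdot \frac{1}{12}\right) 1820 = \left(6 + \frac{1}{3}\right) 1820 = \frac{19}{3} \cdot 1820 = \frac{34580}{3}$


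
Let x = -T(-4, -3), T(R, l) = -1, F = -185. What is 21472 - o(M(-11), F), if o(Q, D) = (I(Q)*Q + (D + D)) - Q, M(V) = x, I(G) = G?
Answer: 21842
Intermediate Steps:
x = 1 (x = -1*(-1) = 1)
M(V) = 1
o(Q, D) = Q² - Q + 2*D (o(Q, D) = (Q*Q + (D + D)) - Q = (Q² + 2*D) - Q = Q² - Q + 2*D)
21472 - o(M(-11), F) = 21472 - (1² - 1*1 + 2*(-185)) = 21472 - (1 - 1 - 370) = 21472 - 1*(-370) = 21472 + 370 = 21842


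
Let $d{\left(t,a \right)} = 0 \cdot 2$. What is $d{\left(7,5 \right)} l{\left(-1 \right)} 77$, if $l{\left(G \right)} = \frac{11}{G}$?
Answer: $0$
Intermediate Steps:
$d{\left(t,a \right)} = 0$
$d{\left(7,5 \right)} l{\left(-1 \right)} 77 = 0 \frac{11}{-1} \cdot 77 = 0 \cdot 11 \left(-1\right) 77 = 0 \left(-11\right) 77 = 0 \cdot 77 = 0$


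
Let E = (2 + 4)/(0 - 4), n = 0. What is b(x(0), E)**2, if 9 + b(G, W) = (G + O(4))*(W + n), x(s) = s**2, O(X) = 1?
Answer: 441/4 ≈ 110.25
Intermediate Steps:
E = -3/2 (E = 6/(-4) = 6*(-1/4) = -3/2 ≈ -1.5000)
b(G, W) = -9 + W*(1 + G) (b(G, W) = -9 + (G + 1)*(W + 0) = -9 + (1 + G)*W = -9 + W*(1 + G))
b(x(0), E)**2 = (-9 - 3/2 + 0**2*(-3/2))**2 = (-9 - 3/2 + 0*(-3/2))**2 = (-9 - 3/2 + 0)**2 = (-21/2)**2 = 441/4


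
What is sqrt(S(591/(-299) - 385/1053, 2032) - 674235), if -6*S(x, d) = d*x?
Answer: I*sqrt(43890442124763)/8073 ≈ 820.63*I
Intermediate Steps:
S(x, d) = -d*x/6
sqrt(S(591/(-299) - 385/1053, 2032) - 674235) = sqrt(-1/6*2032*(591/(-299) - 385/1053) - 674235) = sqrt(-1/6*2032*(591*(-1/299) - 385*1/1053) - 674235) = sqrt(-1/6*2032*(-591/299 - 385/1053) - 674235) = sqrt(-1/6*2032*(-56726/24219) - 674235) = sqrt(57633616/72657 - 674235) = sqrt(-48930258779/72657) = I*sqrt(43890442124763)/8073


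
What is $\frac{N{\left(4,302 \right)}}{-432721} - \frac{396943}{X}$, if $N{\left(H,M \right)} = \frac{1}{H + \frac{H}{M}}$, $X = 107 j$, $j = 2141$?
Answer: $- \frac{104089971165355}{60073237970562} \approx -1.7327$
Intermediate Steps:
$X = 229087$ ($X = 107 \cdot 2141 = 229087$)
$\frac{N{\left(4,302 \right)}}{-432721} - \frac{396943}{X} = \frac{302 \cdot \frac{1}{4} \frac{1}{1 + 302}}{-432721} - \frac{396943}{229087} = 302 \cdot \frac{1}{4} \cdot \frac{1}{303} \left(- \frac{1}{432721}\right) - \frac{396943}{229087} = \frac{151}{606} \left(- \frac{1}{432721}\right) - \frac{396943}{229087} = - \frac{151}{262228926} - \frac{396943}{229087} = - \frac{104089971165355}{60073237970562}$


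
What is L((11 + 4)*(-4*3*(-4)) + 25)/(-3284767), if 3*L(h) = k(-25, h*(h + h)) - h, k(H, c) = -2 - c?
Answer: 1110797/9854301 ≈ 0.11272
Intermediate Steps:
L(h) = -⅔ - 2*h²/3 - h/3 (L(h) = ((-2 - h*(h + h)) - h)/3 = ((-2 - h*2*h) - h)/3 = ((-2 - 2*h²) - h)/3 = (-2 - h - 2*h²)/3 = -⅔ - 2*h²/3 - h/3)
L((11 + 4)*(-4*3*(-4)) + 25)/(-3284767) = (-⅔ - 2*((11 + 4)*(-4*3*(-4)) + 25)²/3 - ((11 + 4)*(-4*3*(-4)) + 25)/3)/(-3284767) = (-⅔ - 2*(15*(-12*(-4)) + 25)²/3 - (15*(-12*(-4)) + 25)/3)*(-1/3284767) = (-⅔ - 2*(15*48 + 25)²/3 - (15*48 + 25)/3)*(-1/3284767) = (-⅔ - 2*(720 + 25)²/3 - (720 + 25)/3)*(-1/3284767) = (-⅔ - ⅔*745² - ⅓*745)*(-1/3284767) = (-⅔ - ⅔*555025 - 745/3)*(-1/3284767) = (-⅔ - 1110050/3 - 745/3)*(-1/3284767) = -1110797/3*(-1/3284767) = 1110797/9854301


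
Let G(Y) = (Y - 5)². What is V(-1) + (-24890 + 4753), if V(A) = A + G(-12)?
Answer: -19849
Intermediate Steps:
G(Y) = (-5 + Y)²
V(A) = 289 + A (V(A) = A + (-5 - 12)² = A + (-17)² = A + 289 = 289 + A)
V(-1) + (-24890 + 4753) = (289 - 1) + (-24890 + 4753) = 288 - 20137 = -19849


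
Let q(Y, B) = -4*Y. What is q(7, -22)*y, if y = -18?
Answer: 504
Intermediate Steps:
q(7, -22)*y = -4*7*(-18) = -28*(-18) = 504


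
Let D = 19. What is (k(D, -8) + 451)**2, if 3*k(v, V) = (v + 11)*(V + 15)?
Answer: 271441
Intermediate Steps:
k(v, V) = (11 + v)*(15 + V)/3 (k(v, V) = ((v + 11)*(V + 15))/3 = ((11 + v)*(15 + V))/3 = (11 + v)*(15 + V)/3)
(k(D, -8) + 451)**2 = ((55 + 5*19 + (11/3)*(-8) + (1/3)*(-8)*19) + 451)**2 = ((55 + 95 - 88/3 - 152/3) + 451)**2 = (70 + 451)**2 = 521**2 = 271441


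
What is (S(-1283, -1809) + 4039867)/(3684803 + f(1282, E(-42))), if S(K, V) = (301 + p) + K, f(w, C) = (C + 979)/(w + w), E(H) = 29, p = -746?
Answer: 2588447099/2361958975 ≈ 1.0959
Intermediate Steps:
f(w, C) = (979 + C)/(2*w) (f(w, C) = (979 + C)/((2*w)) = (979 + C)*(1/(2*w)) = (979 + C)/(2*w))
S(K, V) = -445 + K (S(K, V) = (301 - 746) + K = -445 + K)
(S(-1283, -1809) + 4039867)/(3684803 + f(1282, E(-42))) = ((-445 - 1283) + 4039867)/(3684803 + (1/2)*(979 + 29)/1282) = (-1728 + 4039867)/(3684803 + (1/2)*(1/1282)*1008) = 4038139/(3684803 + 252/641) = 4038139/(2361958975/641) = 4038139*(641/2361958975) = 2588447099/2361958975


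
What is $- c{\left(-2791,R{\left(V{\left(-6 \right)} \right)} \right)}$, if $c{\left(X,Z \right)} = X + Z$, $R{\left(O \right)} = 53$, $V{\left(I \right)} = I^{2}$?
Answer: $2738$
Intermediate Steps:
$- c{\left(-2791,R{\left(V{\left(-6 \right)} \right)} \right)} = - (-2791 + 53) = \left(-1\right) \left(-2738\right) = 2738$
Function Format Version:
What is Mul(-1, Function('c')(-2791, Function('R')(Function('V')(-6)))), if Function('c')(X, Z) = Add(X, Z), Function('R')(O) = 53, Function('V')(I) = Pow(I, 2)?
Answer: 2738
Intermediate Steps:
Mul(-1, Function('c')(-2791, Function('R')(Function('V')(-6)))) = Mul(-1, Add(-2791, 53)) = Mul(-1, -2738) = 2738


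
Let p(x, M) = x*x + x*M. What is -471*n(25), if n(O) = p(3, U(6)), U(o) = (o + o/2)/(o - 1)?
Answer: -33912/5 ≈ -6782.4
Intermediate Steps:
U(o) = 3*o/(2*(-1 + o)) (U(o) = (o + o*(½))/(-1 + o) = (o + o/2)/(-1 + o) = (3*o/2)/(-1 + o) = 3*o/(2*(-1 + o)))
p(x, M) = x² + M*x
n(O) = 72/5 (n(O) = 3*((3/2)*6/(-1 + 6) + 3) = 3*((3/2)*6/5 + 3) = 3*((3/2)*6*(⅕) + 3) = 3*(9/5 + 3) = 3*(24/5) = 72/5)
-471*n(25) = -471*72/5 = -33912/5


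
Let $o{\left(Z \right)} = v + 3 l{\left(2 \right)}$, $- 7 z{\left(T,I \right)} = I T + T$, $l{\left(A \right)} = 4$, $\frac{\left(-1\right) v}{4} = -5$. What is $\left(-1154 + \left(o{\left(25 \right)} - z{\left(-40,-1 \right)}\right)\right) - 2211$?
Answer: $-3333$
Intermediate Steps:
$v = 20$ ($v = \left(-4\right) \left(-5\right) = 20$)
$z{\left(T,I \right)} = - \frac{T}{7} - \frac{I T}{7}$ ($z{\left(T,I \right)} = - \frac{I T + T}{7} = - \frac{T + I T}{7} = - \frac{T}{7} - \frac{I T}{7}$)
$o{\left(Z \right)} = 32$ ($o{\left(Z \right)} = 20 + 3 \cdot 4 = 20 + 12 = 32$)
$\left(-1154 + \left(o{\left(25 \right)} - z{\left(-40,-1 \right)}\right)\right) - 2211 = \left(-1154 + \left(32 - \left(- \frac{1}{7}\right) \left(-40\right) \left(1 - 1\right)\right)\right) - 2211 = \left(-1154 + \left(32 - \left(- \frac{1}{7}\right) \left(-40\right) 0\right)\right) - 2211 = \left(-1154 + \left(32 - 0\right)\right) - 2211 = \left(-1154 + \left(32 + 0\right)\right) - 2211 = \left(-1154 + 32\right) - 2211 = -1122 - 2211 = -3333$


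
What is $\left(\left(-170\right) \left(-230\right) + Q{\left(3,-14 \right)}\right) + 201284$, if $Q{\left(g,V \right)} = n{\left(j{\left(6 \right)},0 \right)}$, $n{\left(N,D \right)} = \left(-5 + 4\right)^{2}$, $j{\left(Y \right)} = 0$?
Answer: $240385$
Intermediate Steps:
$n{\left(N,D \right)} = 1$ ($n{\left(N,D \right)} = \left(-1\right)^{2} = 1$)
$Q{\left(g,V \right)} = 1$
$\left(\left(-170\right) \left(-230\right) + Q{\left(3,-14 \right)}\right) + 201284 = \left(\left(-170\right) \left(-230\right) + 1\right) + 201284 = \left(39100 + 1\right) + 201284 = 39101 + 201284 = 240385$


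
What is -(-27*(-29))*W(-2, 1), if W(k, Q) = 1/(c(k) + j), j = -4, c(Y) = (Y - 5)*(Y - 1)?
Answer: -783/17 ≈ -46.059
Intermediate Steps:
c(Y) = (-1 + Y)*(-5 + Y) (c(Y) = (-5 + Y)*(-1 + Y) = (-1 + Y)*(-5 + Y))
W(k, Q) = 1/(1 + k**2 - 6*k) (W(k, Q) = 1/((5 + k**2 - 6*k) - 4) = 1/(1 + k**2 - 6*k))
-(-27*(-29))*W(-2, 1) = -(-27*(-29))/(1 + (-2)**2 - 6*(-2)) = -783/(1 + 4 + 12) = -783/17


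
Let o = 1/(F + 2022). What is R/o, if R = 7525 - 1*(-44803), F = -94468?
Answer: -4837514288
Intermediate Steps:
o = -1/92446 (o = 1/(-94468 + 2022) = 1/(-92446) = -1/92446 ≈ -1.0817e-5)
R = 52328 (R = 7525 + 44803 = 52328)
R/o = 52328/(-1/92446) = 52328*(-92446) = -4837514288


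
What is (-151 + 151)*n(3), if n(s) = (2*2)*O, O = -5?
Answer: 0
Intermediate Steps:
n(s) = -20 (n(s) = (2*2)*(-5) = 4*(-5) = -20)
(-151 + 151)*n(3) = (-151 + 151)*(-20) = 0*(-20) = 0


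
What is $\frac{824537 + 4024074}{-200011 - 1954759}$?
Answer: $- \frac{4848611}{2154770} \approx -2.2502$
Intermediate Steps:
$\frac{824537 + 4024074}{-200011 - 1954759} = \frac{4848611}{-2154770} = 4848611 \left(- \frac{1}{2154770}\right) = - \frac{4848611}{2154770}$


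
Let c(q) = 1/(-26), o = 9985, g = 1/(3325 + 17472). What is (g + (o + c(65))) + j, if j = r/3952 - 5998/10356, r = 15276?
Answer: 27965680634777/2799858516 ≈ 9988.3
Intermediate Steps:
g = 1/20797 ≈ 4.8084e-5
c(q) = -1/26
j = 442415/134628 (j = 15276/3952 - 5998/10356 = 15276*(1/3952) - 5998*1/10356 = 201/52 - 2999/5178 = 442415/134628 ≈ 3.2862)
(g + (o + c(65))) + j = (1/20797 + (9985 - 1/26)) + 442415/134628 = (1/20797 + 259609/26) + 442415/134628 = 5399088399/540722 + 442415/134628 = 27965680634777/2799858516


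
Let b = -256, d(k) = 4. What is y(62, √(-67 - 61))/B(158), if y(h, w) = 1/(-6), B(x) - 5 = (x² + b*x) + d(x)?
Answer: 1/92850 ≈ 1.0770e-5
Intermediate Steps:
B(x) = 9 + x² - 256*x (B(x) = 5 + ((x² - 256*x) + 4) = 5 + (4 + x² - 256*x) = 9 + x² - 256*x)
y(h, w) = -⅙
y(62, √(-67 - 61))/B(158) = -1/(6*(9 + 158² - 256*158)) = -1/(6*(9 + 24964 - 40448)) = -⅙/(-15475) = -⅙*(-1/15475) = 1/92850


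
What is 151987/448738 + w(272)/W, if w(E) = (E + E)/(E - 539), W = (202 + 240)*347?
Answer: 2056759399/6072771354 ≈ 0.33869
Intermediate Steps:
W = 153374 (W = 442*347 = 153374)
w(E) = 2*E/(-539 + E) (w(E) = (2*E)/(-539 + E) = 2*E/(-539 + E))
151987/448738 + w(272)/W = 151987/448738 + (2*272/(-539 + 272))/153374 = 151987*(1/448738) + (2*272/(-267))*(1/153374) = 151987/448738 + (2*272*(-1/267))*(1/153374) = 151987/448738 - 544/267*1/153374 = 151987/448738 - 16/1204437 = 2056759399/6072771354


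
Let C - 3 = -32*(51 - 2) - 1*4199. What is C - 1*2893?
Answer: -8657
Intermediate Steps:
C = -5764 (C = 3 + (-32*(51 - 2) - 1*4199) = 3 + (-32*49 - 4199) = 3 + (-1568 - 4199) = 3 - 5767 = -5764)
C - 1*2893 = -5764 - 1*2893 = -5764 - 2893 = -8657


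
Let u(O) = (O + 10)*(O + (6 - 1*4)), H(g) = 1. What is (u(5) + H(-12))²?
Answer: 11236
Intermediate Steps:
u(O) = (2 + O)*(10 + O) (u(O) = (10 + O)*(O + (6 - 4)) = (10 + O)*(O + 2) = (10 + O)*(2 + O) = (2 + O)*(10 + O))
(u(5) + H(-12))² = ((20 + 5² + 12*5) + 1)² = ((20 + 25 + 60) + 1)² = (105 + 1)² = 106² = 11236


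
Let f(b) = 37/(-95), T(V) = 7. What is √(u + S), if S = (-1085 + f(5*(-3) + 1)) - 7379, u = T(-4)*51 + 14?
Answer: 2*I*√18260710/95 ≈ 89.963*I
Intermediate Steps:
f(b) = -37/95 (f(b) = 37*(-1/95) = -37/95)
u = 371 (u = 7*51 + 14 = 357 + 14 = 371)
S = -804117/95 (S = (-1085 - 37/95) - 7379 = -103112/95 - 7379 = -804117/95 ≈ -8464.4)
√(u + S) = √(371 - 804117/95) = √(-768872/95) = 2*I*√18260710/95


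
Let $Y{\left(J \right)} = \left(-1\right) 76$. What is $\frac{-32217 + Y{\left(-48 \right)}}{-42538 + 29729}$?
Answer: $\frac{32293}{12809} \approx 2.5211$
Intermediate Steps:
$Y{\left(J \right)} = -76$
$\frac{-32217 + Y{\left(-48 \right)}}{-42538 + 29729} = \frac{-32217 - 76}{-42538 + 29729} = - \frac{32293}{-12809} = \left(-32293\right) \left(- \frac{1}{12809}\right) = \frac{32293}{12809}$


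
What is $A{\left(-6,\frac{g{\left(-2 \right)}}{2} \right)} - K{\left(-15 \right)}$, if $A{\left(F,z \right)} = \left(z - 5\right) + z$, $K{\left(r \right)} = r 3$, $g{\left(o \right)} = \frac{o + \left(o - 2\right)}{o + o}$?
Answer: $\frac{83}{2} \approx 41.5$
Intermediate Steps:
$g{\left(o \right)} = \frac{-2 + 2 o}{2 o}$ ($g{\left(o \right)} = \frac{o + \left(-2 + o\right)}{2 o} = \left(-2 + 2 o\right) \frac{1}{2 o} = \frac{-2 + 2 o}{2 o}$)
$K{\left(r \right)} = 3 r$
$A{\left(F,z \right)} = -5 + 2 z$ ($A{\left(F,z \right)} = \left(-5 + z\right) + z = -5 + 2 z$)
$A{\left(-6,\frac{g{\left(-2 \right)}}{2} \right)} - K{\left(-15 \right)} = \left(-5 + 2 \frac{\frac{1}{-2} \left(-1 - 2\right)}{2}\right) - 3 \left(-15\right) = \left(-5 + 2 \left(- \frac{1}{2}\right) \left(-3\right) \frac{1}{2}\right) - -45 = \left(-5 + 2 \cdot \frac{3}{2} \cdot \frac{1}{2}\right) + 45 = \left(-5 + 2 \cdot \frac{3}{4}\right) + 45 = \left(-5 + \frac{3}{2}\right) + 45 = - \frac{7}{2} + 45 = \frac{83}{2}$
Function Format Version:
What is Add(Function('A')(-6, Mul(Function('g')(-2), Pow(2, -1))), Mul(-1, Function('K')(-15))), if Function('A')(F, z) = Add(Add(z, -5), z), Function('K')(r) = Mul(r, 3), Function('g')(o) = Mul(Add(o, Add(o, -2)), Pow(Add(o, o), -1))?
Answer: Rational(83, 2) ≈ 41.500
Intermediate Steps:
Function('g')(o) = Mul(Rational(1, 2), Pow(o, -1), Add(-2, Mul(2, o))) (Function('g')(o) = Mul(Add(o, Add(-2, o)), Pow(Mul(2, o), -1)) = Mul(Add(-2, Mul(2, o)), Mul(Rational(1, 2), Pow(o, -1))) = Mul(Rational(1, 2), Pow(o, -1), Add(-2, Mul(2, o))))
Function('K')(r) = Mul(3, r)
Function('A')(F, z) = Add(-5, Mul(2, z)) (Function('A')(F, z) = Add(Add(-5, z), z) = Add(-5, Mul(2, z)))
Add(Function('A')(-6, Mul(Function('g')(-2), Pow(2, -1))), Mul(-1, Function('K')(-15))) = Add(Add(-5, Mul(2, Mul(Mul(Pow(-2, -1), Add(-1, -2)), Pow(2, -1)))), Mul(-1, Mul(3, -15))) = Add(Add(-5, Mul(2, Mul(Mul(Rational(-1, 2), -3), Rational(1, 2)))), Mul(-1, -45)) = Add(Add(-5, Mul(2, Mul(Rational(3, 2), Rational(1, 2)))), 45) = Add(Add(-5, Mul(2, Rational(3, 4))), 45) = Add(Add(-5, Rational(3, 2)), 45) = Add(Rational(-7, 2), 45) = Rational(83, 2)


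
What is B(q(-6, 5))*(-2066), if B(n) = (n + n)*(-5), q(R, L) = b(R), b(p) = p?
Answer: -123960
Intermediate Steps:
q(R, L) = R
B(n) = -10*n (B(n) = (2*n)*(-5) = -10*n)
B(q(-6, 5))*(-2066) = -10*(-6)*(-2066) = 60*(-2066) = -123960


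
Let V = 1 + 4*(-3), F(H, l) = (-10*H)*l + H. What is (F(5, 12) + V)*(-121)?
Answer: 73326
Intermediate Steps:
F(H, l) = H - 10*H*l (F(H, l) = -10*H*l + H = H - 10*H*l)
V = -11 (V = 1 - 12 = -11)
(F(5, 12) + V)*(-121) = (5*(1 - 10*12) - 11)*(-121) = (5*(1 - 120) - 11)*(-121) = (5*(-119) - 11)*(-121) = (-595 - 11)*(-121) = -606*(-121) = 73326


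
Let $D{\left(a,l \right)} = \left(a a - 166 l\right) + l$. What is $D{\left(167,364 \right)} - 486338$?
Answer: $-518509$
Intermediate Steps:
$D{\left(a,l \right)} = a^{2} - 165 l$ ($D{\left(a,l \right)} = \left(a^{2} - 166 l\right) + l = a^{2} - 165 l$)
$D{\left(167,364 \right)} - 486338 = \left(167^{2} - 60060\right) - 486338 = \left(27889 - 60060\right) - 486338 = -32171 - 486338 = -518509$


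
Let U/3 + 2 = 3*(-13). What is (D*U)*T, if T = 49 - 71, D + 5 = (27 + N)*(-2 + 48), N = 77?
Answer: 12931974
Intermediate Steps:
D = 4779 (D = -5 + (27 + 77)*(-2 + 48) = -5 + 104*46 = -5 + 4784 = 4779)
T = -22
U = -123 (U = -6 + 3*(3*(-13)) = -6 + 3*(-39) = -6 - 117 = -123)
(D*U)*T = (4779*(-123))*(-22) = -587817*(-22) = 12931974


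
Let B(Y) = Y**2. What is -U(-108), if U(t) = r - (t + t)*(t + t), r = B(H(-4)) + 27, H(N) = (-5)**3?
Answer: 31004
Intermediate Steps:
H(N) = -125
r = 15652 (r = (-125)**2 + 27 = 15625 + 27 = 15652)
U(t) = 15652 - 4*t**2 (U(t) = 15652 - (t + t)*(t + t) = 15652 - 2*t*2*t = 15652 - 4*t**2)
-U(-108) = -(15652 - 4*(-108)**2) = -(15652 - 4*11664) = -(15652 - 46656) = -1*(-31004) = 31004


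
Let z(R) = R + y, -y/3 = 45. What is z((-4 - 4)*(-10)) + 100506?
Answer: 100451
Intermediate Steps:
y = -135 (y = -3*45 = -135)
z(R) = -135 + R (z(R) = R - 135 = -135 + R)
z((-4 - 4)*(-10)) + 100506 = (-135 + (-4 - 4)*(-10)) + 100506 = (-135 - 8*(-10)) + 100506 = (-135 + 80) + 100506 = -55 + 100506 = 100451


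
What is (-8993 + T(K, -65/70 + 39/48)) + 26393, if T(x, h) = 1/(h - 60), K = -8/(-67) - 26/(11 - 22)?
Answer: 117154088/6733 ≈ 17400.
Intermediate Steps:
K = 1830/737 (K = -8*(-1/67) - 26/(-11) = 8/67 - 26*(-1/11) = 8/67 + 26/11 = 1830/737 ≈ 2.4830)
T(x, h) = 1/(-60 + h)
(-8993 + T(K, -65/70 + 39/48)) + 26393 = (-8993 + 1/(-60 + (-65/70 + 39/48))) + 26393 = (-8993 + 1/(-60 + (-65*1/70 + 39*(1/48)))) + 26393 = (-8993 + 1/(-60 + (-13/14 + 13/16))) + 26393 = (-8993 + 1/(-60 - 13/112)) + 26393 = (-8993 + 1/(-6733/112)) + 26393 = (-8993 - 112/6733) + 26393 = -60549981/6733 + 26393 = 117154088/6733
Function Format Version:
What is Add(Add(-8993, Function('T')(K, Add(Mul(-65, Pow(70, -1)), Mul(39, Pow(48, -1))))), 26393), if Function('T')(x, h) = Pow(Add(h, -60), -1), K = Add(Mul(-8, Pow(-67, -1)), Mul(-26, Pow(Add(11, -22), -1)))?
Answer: Rational(117154088, 6733) ≈ 17400.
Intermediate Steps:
K = Rational(1830, 737) (K = Add(Mul(-8, Rational(-1, 67)), Mul(-26, Pow(-11, -1))) = Add(Rational(8, 67), Mul(-26, Rational(-1, 11))) = Add(Rational(8, 67), Rational(26, 11)) = Rational(1830, 737) ≈ 2.4830)
Function('T')(x, h) = Pow(Add(-60, h), -1)
Add(Add(-8993, Function('T')(K, Add(Mul(-65, Pow(70, -1)), Mul(39, Pow(48, -1))))), 26393) = Add(Add(-8993, Pow(Add(-60, Add(Mul(-65, Pow(70, -1)), Mul(39, Pow(48, -1)))), -1)), 26393) = Add(Add(-8993, Pow(Add(-60, Add(Mul(-65, Rational(1, 70)), Mul(39, Rational(1, 48)))), -1)), 26393) = Add(Add(-8993, Pow(Add(-60, Add(Rational(-13, 14), Rational(13, 16))), -1)), 26393) = Add(Add(-8993, Pow(Add(-60, Rational(-13, 112)), -1)), 26393) = Add(Add(-8993, Pow(Rational(-6733, 112), -1)), 26393) = Add(Add(-8993, Rational(-112, 6733)), 26393) = Add(Rational(-60549981, 6733), 26393) = Rational(117154088, 6733)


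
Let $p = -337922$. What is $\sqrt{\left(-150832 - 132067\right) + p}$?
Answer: $i \sqrt{620821} \approx 787.92 i$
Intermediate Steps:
$\sqrt{\left(-150832 - 132067\right) + p} = \sqrt{\left(-150832 - 132067\right) - 337922} = \sqrt{-282899 - 337922} = \sqrt{-620821} = i \sqrt{620821}$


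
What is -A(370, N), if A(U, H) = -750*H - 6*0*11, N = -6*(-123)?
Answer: 553500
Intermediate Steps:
N = 738
A(U, H) = -750*H (A(U, H) = -750*H + 0*11 = -750*H + 0 = -750*H)
-A(370, N) = -(-750)*738 = -1*(-553500) = 553500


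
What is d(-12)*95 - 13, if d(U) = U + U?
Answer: -2293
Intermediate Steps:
d(U) = 2*U
d(-12)*95 - 13 = (2*(-12))*95 - 13 = -24*95 - 13 = -2280 - 13 = -2293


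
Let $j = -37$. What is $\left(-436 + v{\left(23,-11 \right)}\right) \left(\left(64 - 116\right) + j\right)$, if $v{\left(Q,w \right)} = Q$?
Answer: $36757$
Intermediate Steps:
$\left(-436 + v{\left(23,-11 \right)}\right) \left(\left(64 - 116\right) + j\right) = \left(-436 + 23\right) \left(\left(64 - 116\right) - 37\right) = - 413 \left(-52 - 37\right) = \left(-413\right) \left(-89\right) = 36757$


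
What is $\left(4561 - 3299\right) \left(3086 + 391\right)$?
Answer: $4387974$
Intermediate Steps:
$\left(4561 - 3299\right) \left(3086 + 391\right) = 1262 \cdot 3477 = 4387974$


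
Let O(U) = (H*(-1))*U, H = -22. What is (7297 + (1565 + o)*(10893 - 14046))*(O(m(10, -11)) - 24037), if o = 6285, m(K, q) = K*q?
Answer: 654645473121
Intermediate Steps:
O(U) = 22*U (O(U) = (-22*(-1))*U = 22*U)
(7297 + (1565 + o)*(10893 - 14046))*(O(m(10, -11)) - 24037) = (7297 + (1565 + 6285)*(10893 - 14046))*(22*(10*(-11)) - 24037) = (7297 + 7850*(-3153))*(22*(-110) - 24037) = (7297 - 24751050)*(-2420 - 24037) = -24743753*(-26457) = 654645473121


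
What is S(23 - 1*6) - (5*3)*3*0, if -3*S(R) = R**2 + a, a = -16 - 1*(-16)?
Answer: -289/3 ≈ -96.333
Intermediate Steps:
a = 0 (a = -16 + 16 = 0)
S(R) = -R**2/3 (S(R) = -(R**2 + 0)/3 = -R**2/3)
S(23 - 1*6) - (5*3)*3*0 = -(23 - 1*6)**2/3 - (5*3)*3*0 = -(23 - 6)**2/3 - 15*3*0 = -1/3*17**2 - 45*0 = -1/3*289 - 1*0 = -289/3 + 0 = -289/3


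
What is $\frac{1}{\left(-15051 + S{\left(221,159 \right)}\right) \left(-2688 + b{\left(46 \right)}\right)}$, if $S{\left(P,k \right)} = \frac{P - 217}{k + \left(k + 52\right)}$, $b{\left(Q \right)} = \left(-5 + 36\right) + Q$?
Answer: $\frac{185}{7270154563} \approx 2.5446 \cdot 10^{-8}$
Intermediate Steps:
$b{\left(Q \right)} = 31 + Q$
$S{\left(P,k \right)} = \frac{-217 + P}{52 + 2 k}$ ($S{\left(P,k \right)} = \frac{-217 + P}{k + \left(52 + k\right)} = \frac{-217 + P}{52 + 2 k}$)
$\frac{1}{\left(-15051 + S{\left(221,159 \right)}\right) \left(-2688 + b{\left(46 \right)}\right)} = \frac{1}{\left(-15051 + \frac{-217 + 221}{2 \left(26 + 159\right)}\right) \left(-2688 + \left(31 + 46\right)\right)} = \frac{1}{\left(-15051 + \frac{1}{2} \cdot \frac{1}{185} \cdot 4\right) \left(-2688 + 77\right)} = \frac{1}{\left(-15051 + \frac{1}{2} \cdot \frac{1}{185} \cdot 4\right) \left(-2611\right)} = \frac{1}{\left(-15051 + \frac{2}{185}\right) \left(-2611\right)} = \frac{1}{\left(- \frac{2784433}{185}\right) \left(-2611\right)} = \frac{1}{\frac{7270154563}{185}} = \frac{185}{7270154563}$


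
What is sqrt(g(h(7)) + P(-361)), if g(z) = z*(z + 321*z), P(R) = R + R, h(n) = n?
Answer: 4*sqrt(941) ≈ 122.70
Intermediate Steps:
P(R) = 2*R
g(z) = 322*z**2 (g(z) = z*(322*z) = 322*z**2)
sqrt(g(h(7)) + P(-361)) = sqrt(322*7**2 + 2*(-361)) = sqrt(322*49 - 722) = sqrt(15778 - 722) = sqrt(15056) = 4*sqrt(941)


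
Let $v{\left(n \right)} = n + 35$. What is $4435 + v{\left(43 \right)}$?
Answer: $4513$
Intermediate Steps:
$v{\left(n \right)} = 35 + n$
$4435 + v{\left(43 \right)} = 4435 + \left(35 + 43\right) = 4435 + 78 = 4513$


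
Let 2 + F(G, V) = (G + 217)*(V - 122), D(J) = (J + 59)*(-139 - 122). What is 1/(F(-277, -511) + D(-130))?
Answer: 1/56509 ≈ 1.7696e-5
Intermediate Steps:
D(J) = -15399 - 261*J (D(J) = (59 + J)*(-261) = -15399 - 261*J)
F(G, V) = -2 + (-122 + V)*(217 + G) (F(G, V) = -2 + (G + 217)*(V - 122) = -2 + (217 + G)*(-122 + V) = -2 + (-122 + V)*(217 + G))
1/(F(-277, -511) + D(-130)) = 1/((-26476 - 122*(-277) + 217*(-511) - 277*(-511)) + (-15399 - 261*(-130))) = 1/((-26476 + 33794 - 110887 + 141547) + (-15399 + 33930)) = 1/(37978 + 18531) = 1/56509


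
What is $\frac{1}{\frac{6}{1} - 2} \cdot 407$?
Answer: $\frac{407}{4} \approx 101.75$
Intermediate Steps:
$\frac{1}{\frac{6}{1} - 2} \cdot 407 = \frac{1}{6 \cdot 1 - 2} \cdot 407 = \frac{1}{6 - 2} \cdot 407 = \frac{1}{4} \cdot 407 = \frac{407}{4}$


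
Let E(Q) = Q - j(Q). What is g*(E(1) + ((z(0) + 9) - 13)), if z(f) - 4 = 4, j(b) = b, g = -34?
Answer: -136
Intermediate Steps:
z(f) = 8 (z(f) = 4 + 4 = 8)
E(Q) = 0 (E(Q) = Q - Q = 0)
g*(E(1) + ((z(0) + 9) - 13)) = -34*(0 + ((8 + 9) - 13)) = -34*(0 + (17 - 13)) = -34*(0 + 4) = -34*4 = -136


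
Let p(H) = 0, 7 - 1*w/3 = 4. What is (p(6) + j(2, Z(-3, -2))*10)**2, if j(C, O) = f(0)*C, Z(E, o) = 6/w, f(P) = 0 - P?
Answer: 0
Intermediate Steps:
f(P) = -P
w = 9 (w = 21 - 3*4 = 21 - 12 = 9)
Z(E, o) = 2/3 (Z(E, o) = 6/9 = 6*(1/9) = 2/3)
j(C, O) = 0 (j(C, O) = (-1*0)*C = 0*C = 0)
(p(6) + j(2, Z(-3, -2))*10)**2 = (0 + 0*10)**2 = (0 + 0)**2 = 0**2 = 0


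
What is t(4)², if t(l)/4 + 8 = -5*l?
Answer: 12544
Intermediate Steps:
t(l) = -32 - 20*l (t(l) = -32 + 4*(-5*l) = -32 - 20*l)
t(4)² = (-32 - 20*4)² = (-32 - 80)² = (-112)² = 12544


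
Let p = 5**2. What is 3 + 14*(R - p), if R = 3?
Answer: -305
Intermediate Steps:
p = 25
3 + 14*(R - p) = 3 + 14*(3 - 1*25) = 3 + 14*(3 - 25) = 3 + 14*(-22) = 3 - 308 = -305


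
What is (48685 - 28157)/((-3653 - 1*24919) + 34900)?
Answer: 2566/791 ≈ 3.2440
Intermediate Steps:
(48685 - 28157)/((-3653 - 1*24919) + 34900) = 20528/((-3653 - 24919) + 34900) = 20528/(-28572 + 34900) = 20528/6328 = 20528*(1/6328) = 2566/791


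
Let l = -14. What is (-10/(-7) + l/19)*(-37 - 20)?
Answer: -276/7 ≈ -39.429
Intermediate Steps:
(-10/(-7) + l/19)*(-37 - 20) = (-10/(-7) - 14/19)*(-37 - 20) = (-10*(-⅐) - 14*1/19)*(-57) = (10/7 - 14/19)*(-57) = (92/133)*(-57) = -276/7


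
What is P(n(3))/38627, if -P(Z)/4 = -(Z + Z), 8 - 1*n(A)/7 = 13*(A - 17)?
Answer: 560/2033 ≈ 0.27545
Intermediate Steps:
n(A) = 1603 - 91*A (n(A) = 56 - 91*(A - 17) = 56 - 91*(-17 + A) = 56 - 7*(-221 + 13*A) = 56 + (1547 - 91*A) = 1603 - 91*A)
P(Z) = 8*Z (P(Z) = -(-4)*(Z + Z) = -(-4)*2*Z = -(-8)*Z = 8*Z)
P(n(3))/38627 = (8*(1603 - 91*3))/38627 = (8*(1603 - 273))*(1/38627) = (8*1330)*(1/38627) = 10640*(1/38627) = 560/2033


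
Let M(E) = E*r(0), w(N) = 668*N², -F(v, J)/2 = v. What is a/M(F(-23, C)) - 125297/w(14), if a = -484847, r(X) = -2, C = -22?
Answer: 15867130173/3011344 ≈ 5269.1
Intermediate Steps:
F(v, J) = -2*v
M(E) = -2*E (M(E) = E*(-2) = -2*E)
a/M(F(-23, C)) - 125297/w(14) = -484847/((-(-4)*(-23))) - 125297/(668*14²) = -484847/((-2*46)) - 125297/(668*196) = -484847/(-92) - 125297/130928 = -484847*(-1/92) - 125297*1/130928 = 484847/92 - 125297/130928 = 15867130173/3011344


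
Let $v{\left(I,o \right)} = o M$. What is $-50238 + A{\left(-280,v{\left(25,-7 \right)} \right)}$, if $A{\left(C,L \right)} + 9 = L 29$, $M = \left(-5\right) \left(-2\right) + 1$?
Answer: $-52480$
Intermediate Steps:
$M = 11$ ($M = 10 + 1 = 11$)
$v{\left(I,o \right)} = 11 o$ ($v{\left(I,o \right)} = o 11 = 11 o$)
$A{\left(C,L \right)} = -9 + 29 L$ ($A{\left(C,L \right)} = -9 + L 29 = -9 + 29 L$)
$-50238 + A{\left(-280,v{\left(25,-7 \right)} \right)} = -50238 + \left(-9 + 29 \cdot 11 \left(-7\right)\right) = -50238 + \left(-9 + 29 \left(-77\right)\right) = -50238 - 2242 = -52480$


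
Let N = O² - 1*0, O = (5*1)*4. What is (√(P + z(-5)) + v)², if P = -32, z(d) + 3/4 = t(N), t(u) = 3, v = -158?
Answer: (316 - I*√119)²/4 ≈ 24934.0 - 1723.6*I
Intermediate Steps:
O = 20 (O = 5*4 = 20)
N = 400 (N = 20² - 1*0 = 400 + 0 = 400)
z(d) = 9/4 (z(d) = -¾ + 3 = 9/4)
(√(P + z(-5)) + v)² = (√(-32 + 9/4) - 158)² = (√(-119/4) - 158)² = (I*√119/2 - 158)² = (-158 + I*√119/2)²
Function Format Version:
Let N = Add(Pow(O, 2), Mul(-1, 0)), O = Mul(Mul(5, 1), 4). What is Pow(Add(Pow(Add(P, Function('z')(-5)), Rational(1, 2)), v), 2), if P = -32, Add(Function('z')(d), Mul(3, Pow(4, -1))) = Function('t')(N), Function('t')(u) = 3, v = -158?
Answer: Mul(Rational(1, 4), Pow(Add(316, Mul(-1, I, Pow(119, Rational(1, 2)))), 2)) ≈ Add(24934., Mul(-1723.6, I))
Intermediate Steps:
O = 20 (O = Mul(5, 4) = 20)
N = 400 (N = Add(Pow(20, 2), Mul(-1, 0)) = Add(400, 0) = 400)
Function('z')(d) = Rational(9, 4) (Function('z')(d) = Add(Rational(-3, 4), 3) = Rational(9, 4))
Pow(Add(Pow(Add(P, Function('z')(-5)), Rational(1, 2)), v), 2) = Pow(Add(Pow(Add(-32, Rational(9, 4)), Rational(1, 2)), -158), 2) = Pow(Add(Pow(Rational(-119, 4), Rational(1, 2)), -158), 2) = Pow(Add(Mul(Rational(1, 2), I, Pow(119, Rational(1, 2))), -158), 2) = Pow(Add(-158, Mul(Rational(1, 2), I, Pow(119, Rational(1, 2)))), 2)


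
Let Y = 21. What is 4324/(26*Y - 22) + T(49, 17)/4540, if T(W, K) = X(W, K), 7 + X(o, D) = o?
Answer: 2456621/297370 ≈ 8.2612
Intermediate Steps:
X(o, D) = -7 + o
T(W, K) = -7 + W
4324/(26*Y - 22) + T(49, 17)/4540 = 4324/(26*21 - 22) + (-7 + 49)/4540 = 4324/(546 - 22) + 42*(1/4540) = 4324/524 + 21/2270 = 4324*(1/524) + 21/2270 = 1081/131 + 21/2270 = 2456621/297370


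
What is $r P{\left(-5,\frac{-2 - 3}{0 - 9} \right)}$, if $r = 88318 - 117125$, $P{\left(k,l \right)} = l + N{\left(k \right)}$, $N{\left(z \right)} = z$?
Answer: $\frac{1152280}{9} \approx 1.2803 \cdot 10^{5}$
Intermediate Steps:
$P{\left(k,l \right)} = k + l$ ($P{\left(k,l \right)} = l + k = k + l$)
$r = -28807$ ($r = 88318 - 117125 = -28807$)
$r P{\left(-5,\frac{-2 - 3}{0 - 9} \right)} = - 28807 \left(-5 + \frac{-2 - 3}{0 - 9}\right) = - 28807 \left(-5 - \frac{5}{0 - 9}\right) = - 28807 \left(-5 - \frac{5}{-9}\right) = - 28807 \left(-5 - - \frac{5}{9}\right) = - 28807 \left(-5 + \frac{5}{9}\right) = \left(-28807\right) \left(- \frac{40}{9}\right) = \frac{1152280}{9}$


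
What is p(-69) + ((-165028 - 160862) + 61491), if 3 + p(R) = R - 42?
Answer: -264513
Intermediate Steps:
p(R) = -45 + R (p(R) = -3 + (R - 42) = -3 + (-42 + R) = -45 + R)
p(-69) + ((-165028 - 160862) + 61491) = (-45 - 69) + ((-165028 - 160862) + 61491) = -114 + (-325890 + 61491) = -114 - 264399 = -264513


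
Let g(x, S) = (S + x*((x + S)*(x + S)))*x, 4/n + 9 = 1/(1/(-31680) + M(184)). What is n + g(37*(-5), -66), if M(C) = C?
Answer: 113051532896314609/52430391 ≈ 2.1562e+9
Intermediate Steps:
n = -23316476/52430391 (n = 4/(-9 + 1/(1/(-31680) + 184)) = 4/(-9 + 1/(-1/31680 + 184)) = 4/(-9 + 1/(5829119/31680)) = 4/(-9 + 31680/5829119) = 4/(-52430391/5829119) = 4*(-5829119/52430391) = -23316476/52430391 ≈ -0.44471)
g(x, S) = x*(S + x*(S + x)**2) (g(x, S) = (S + x*((S + x)*(S + x)))*x = (S + x*(S + x)**2)*x = x*(S + x*(S + x)**2))
n + g(37*(-5), -66) = -23316476/52430391 + (37*(-5))*(-66 + (37*(-5))*(-66 + 37*(-5))**2) = -23316476/52430391 - 185*(-66 - 185*(-66 - 185)**2) = -23316476/52430391 - 185*(-66 - 185*(-251)**2) = -23316476/52430391 - 185*(-66 - 185*63001) = -23316476/52430391 - 185*(-66 - 11655185) = -23316476/52430391 - 185*(-11655251) = -23316476/52430391 + 2156221435 = 113051532896314609/52430391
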